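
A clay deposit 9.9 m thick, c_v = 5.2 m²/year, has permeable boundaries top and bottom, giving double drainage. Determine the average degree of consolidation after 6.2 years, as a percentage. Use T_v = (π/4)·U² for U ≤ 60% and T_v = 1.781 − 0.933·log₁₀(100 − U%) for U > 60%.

U ≈ 96.8 %

Drainage path length: H_d = H/2 = 4.95 m (double drainage).
T_v = c_v·t/H_d² = 5.2×6.2/4.95² = 1.3158.
T_v = 1.3158 corresponds to the U > 60% branch:
U = 1 − 10^((1.781 − T_v)/0.933)/100 = 0.9685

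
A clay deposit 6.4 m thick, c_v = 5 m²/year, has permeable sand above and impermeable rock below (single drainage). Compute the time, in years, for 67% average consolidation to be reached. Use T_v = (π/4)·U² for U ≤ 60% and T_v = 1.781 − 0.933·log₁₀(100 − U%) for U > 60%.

t ≈ 2.98 years

Drainage path length: H_d = H = 6.4 m (single drainage).
U > 60%: T_v = 1.781 − 0.933·log₁₀(100 − 67) = 0.36423.
t = T_v·H_d²/c_v = 0.36423×6.4²/5 = 2.984 years.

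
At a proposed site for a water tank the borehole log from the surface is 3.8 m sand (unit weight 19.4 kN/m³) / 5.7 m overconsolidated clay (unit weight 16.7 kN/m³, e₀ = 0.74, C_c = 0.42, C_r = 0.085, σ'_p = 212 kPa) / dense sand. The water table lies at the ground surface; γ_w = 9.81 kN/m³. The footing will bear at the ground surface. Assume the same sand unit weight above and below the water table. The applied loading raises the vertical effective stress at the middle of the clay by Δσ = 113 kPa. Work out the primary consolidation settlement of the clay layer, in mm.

Mid-depth of clay below the ground surface: z = 3.8 + 5.7/2 = 6.65 m.
Total vertical stress at mid-clay: σ_v = 19.4×3.8 + 16.7×2.85 = 121.31 kPa.
Pore pressure: u = 9.81×(6.65 − 0) = 65.237 kPa.
Initial effective stress: σ'_0 = σ_v − u = 121.31 − 65.237 = 56.073 kPa.
Final effective stress: σ'_f = 56.073 + 113 = 169.07 kPa.
σ'_f = 169.07 ≤ σ'_p = 212 kPa, so the clay remains overconsolidated and only the recompression index applies:
S_c = C_r·H/(1+e₀)·log₁₀(σ'_f/σ'_0) = 0.085×5.7/1.74×log₁₀(169.07/56.073)
    = 0.27845 × 0.47931 = 0.1335 m

S_c ≈ 133 mm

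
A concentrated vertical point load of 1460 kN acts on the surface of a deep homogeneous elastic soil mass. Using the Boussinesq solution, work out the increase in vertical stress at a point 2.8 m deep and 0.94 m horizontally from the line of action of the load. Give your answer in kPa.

Boussinesq vertical stress below a point load on an elastic half-space:
Δσ_z = 3P/(2πz²) · [1 + (r/z)²]^(−5/2)
r/z = 0.94/2.8 = 0.33571; [1+(r/z)²]^(−5/2) = 0.76569.
Δσ_z = 3×1460/(2π×2.8²) × 0.76569 = 88.916 × 0.76569 = 68.08 kPa

Δσ_z ≈ 68.1 kPa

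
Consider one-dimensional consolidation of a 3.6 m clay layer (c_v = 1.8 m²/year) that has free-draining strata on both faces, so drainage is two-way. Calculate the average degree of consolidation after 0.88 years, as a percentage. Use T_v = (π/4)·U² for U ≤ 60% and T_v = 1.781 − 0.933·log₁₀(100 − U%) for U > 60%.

U ≈ 75.7 %

Drainage path length: H_d = H/2 = 1.8 m (double drainage).
T_v = c_v·t/H_d² = 1.8×0.88/1.8² = 0.48889.
T_v = 0.48889 corresponds to the U > 60% branch:
U = 1 − 10^((1.781 − T_v)/0.933)/100 = 0.7574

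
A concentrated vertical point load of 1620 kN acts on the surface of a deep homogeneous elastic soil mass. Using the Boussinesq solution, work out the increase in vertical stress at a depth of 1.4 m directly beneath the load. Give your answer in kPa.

Boussinesq vertical stress below a point load on an elastic half-space:
Δσ_z = 3P/(2πz²) · [1 + (r/z)²]^(−5/2)
r/z = 0/1.4 = 0; [1+(r/z)²]^(−5/2) = 1.
Δσ_z = 3×1620/(2π×1.4²) × 1 = 394.64 × 1 = 394.6 kPa

Δσ_z ≈ 395 kPa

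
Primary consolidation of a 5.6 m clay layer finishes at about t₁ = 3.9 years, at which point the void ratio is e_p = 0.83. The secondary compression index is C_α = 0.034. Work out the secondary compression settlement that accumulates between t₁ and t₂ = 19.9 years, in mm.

Secondary compression: S_s = C_α·H/(1+e_p)·log₁₀(t₂/t₁)
S_s = 0.034×5.6/(1+0.83)×log₁₀(19.9/3.9)
    = 0.104 × 0.7078 = 0.07364 m

S_s ≈ 73.6 mm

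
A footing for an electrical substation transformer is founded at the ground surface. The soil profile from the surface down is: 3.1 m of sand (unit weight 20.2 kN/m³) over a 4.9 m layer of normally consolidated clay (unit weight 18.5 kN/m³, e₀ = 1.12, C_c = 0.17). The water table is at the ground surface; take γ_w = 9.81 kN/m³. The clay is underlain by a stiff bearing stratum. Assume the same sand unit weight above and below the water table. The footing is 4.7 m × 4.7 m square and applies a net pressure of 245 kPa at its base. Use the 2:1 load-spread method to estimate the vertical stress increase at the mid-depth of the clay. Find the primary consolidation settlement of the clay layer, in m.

S_c ≈ 0.115 m

Mid-depth of clay below the ground surface: z = 3.1 + 4.9/2 = 5.55 m.
Total vertical stress at mid-clay: σ_v = 20.2×3.1 + 18.5×2.45 = 107.94 kPa.
Pore pressure: u = 9.81×(5.55 − 0) = 54.446 kPa.
Initial effective stress: σ'_0 = σ_v − u = 107.94 − 54.446 = 53.494 kPa.
Stress increase at mid-clay by the 2:1 spreading method:
Δσ = qBL/((B+z)(L+z)) = 245×4.7×4.7/((4.7+5.55)(4.7+5.55)) = 51.513 kPa
Final effective stress: σ'_f = σ'_0 + Δσ = 53.494 + 51.513 = 105.01 kPa.
Normally consolidated clay, so the full stress increment lies on the virgin compression line:
S_c = C_c·H/(1+e₀)·log₁₀(σ'_f/σ'_0) = 0.17×4.9/(1+1.12)×log₁₀(105.01/53.494)
    = 0.39292 × 0.29293 = 0.1151 m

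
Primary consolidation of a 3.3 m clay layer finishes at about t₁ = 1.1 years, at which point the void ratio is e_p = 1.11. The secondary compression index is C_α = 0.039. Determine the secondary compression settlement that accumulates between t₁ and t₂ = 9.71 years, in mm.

Secondary compression: S_s = C_α·H/(1+e_p)·log₁₀(t₂/t₁)
S_s = 0.039×3.3/(1+1.11)×log₁₀(9.71/1.1)
    = 0.061 × 0.9458 = 0.05769 m

S_s ≈ 57.7 mm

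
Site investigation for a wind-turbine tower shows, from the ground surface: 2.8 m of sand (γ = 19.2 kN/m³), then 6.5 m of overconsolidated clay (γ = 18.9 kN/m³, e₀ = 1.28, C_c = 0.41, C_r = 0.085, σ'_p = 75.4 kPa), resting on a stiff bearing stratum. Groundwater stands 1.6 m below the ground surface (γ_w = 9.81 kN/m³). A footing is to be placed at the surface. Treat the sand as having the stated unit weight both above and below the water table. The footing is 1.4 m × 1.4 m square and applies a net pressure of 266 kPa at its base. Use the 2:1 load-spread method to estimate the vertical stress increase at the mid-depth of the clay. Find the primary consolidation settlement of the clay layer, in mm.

S_c ≈ 41.5 mm

Mid-depth of clay below the ground surface: z = 2.8 + 6.5/2 = 6.05 m.
Total vertical stress at mid-clay: σ_v = 19.2×2.8 + 18.9×3.25 = 115.19 kPa.
Pore pressure: u = 9.81×(6.05 − 1.6) = 43.655 kPa.
Initial effective stress: σ'_0 = σ_v − u = 115.19 − 43.655 = 71.535 kPa.
Stress increase at mid-clay by the 2:1 spreading method:
Δσ = qBL/((B+z)(L+z)) = 266×1.4×1.4/((1.4+6.05)(1.4+6.05)) = 9.3935 kPa
Final effective stress: σ'_f = 71.535 + 9.3935 = 80.928 kPa.
σ'_f = 80.928 > σ'_p = 75.4 kPa, so the stress path crosses the preconsolidation pressure — recompression up to σ'_p, then virgin compression beyond:
S_c = H/(1+e₀)·[C_r·log₁₀(σ'_p/σ'_0) + C_c·log₁₀(σ'_f/σ'_p)]
    = 6.5/2.28 × [0.085×log₁₀(75.4/71.535) + 0.41×log₁₀(80.928/75.4)]
    = 2.8509 × [0.0019425 + 0.012598] = 0.04145 m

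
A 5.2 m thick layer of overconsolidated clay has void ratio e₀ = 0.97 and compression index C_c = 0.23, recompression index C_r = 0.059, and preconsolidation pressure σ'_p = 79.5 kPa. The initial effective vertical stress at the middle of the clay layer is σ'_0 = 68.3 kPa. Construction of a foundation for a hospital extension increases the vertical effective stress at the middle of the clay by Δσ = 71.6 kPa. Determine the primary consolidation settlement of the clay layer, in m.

S_c ≈ 0.159 m

Final effective stress: σ'_f = 68.3 + 71.6 = 139.9 kPa.
σ'_f = 139.9 > σ'_p = 79.5 kPa, so the stress path crosses the preconsolidation pressure — recompression up to σ'_p, then virgin compression beyond:
S_c = H/(1+e₀)·[C_r·log₁₀(σ'_p/σ'_0) + C_c·log₁₀(σ'_f/σ'_p)]
    = 5.2/1.97 × [0.059×log₁₀(79.5/68.3) + 0.23×log₁₀(139.9/79.5)]
    = 2.6396 × [0.0038908 + 0.056454] = 0.1593 m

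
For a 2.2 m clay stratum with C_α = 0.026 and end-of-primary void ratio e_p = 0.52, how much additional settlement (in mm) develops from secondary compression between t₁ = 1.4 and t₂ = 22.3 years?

S_s ≈ 45.2 mm

Secondary compression: S_s = C_α·H/(1+e_p)·log₁₀(t₂/t₁)
S_s = 0.026×2.2/(1+0.52)×log₁₀(22.3/1.4)
    = 0.03763 × 1.202 = 0.04524 m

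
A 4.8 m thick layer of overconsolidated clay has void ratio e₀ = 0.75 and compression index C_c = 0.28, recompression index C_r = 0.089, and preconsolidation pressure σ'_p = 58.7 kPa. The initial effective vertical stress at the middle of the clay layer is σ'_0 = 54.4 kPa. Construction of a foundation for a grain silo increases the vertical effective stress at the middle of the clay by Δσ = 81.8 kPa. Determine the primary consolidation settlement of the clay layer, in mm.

S_c ≈ 289 mm

Final effective stress: σ'_f = 54.4 + 81.8 = 136.2 kPa.
σ'_f = 136.2 > σ'_p = 58.7 kPa, so the stress path crosses the preconsolidation pressure — recompression up to σ'_p, then virgin compression beyond:
S_c = H/(1+e₀)·[C_r·log₁₀(σ'_p/σ'_0) + C_c·log₁₀(σ'_f/σ'_p)]
    = 4.8/1.75 × [0.089×log₁₀(58.7/54.4) + 0.28×log₁₀(136.2/58.7)]
    = 2.7429 × [0.0029405 + 0.10235] = 0.2888 m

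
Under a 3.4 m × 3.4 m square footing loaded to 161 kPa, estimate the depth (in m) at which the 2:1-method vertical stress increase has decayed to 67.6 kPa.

z ≈ 1.85 m

2:1 spreading — at depth z the loaded area has grown by z in each plan dimension:
qB²/(B+z)² = Δσ_z ⇒ z = B(√(q/Δσ_z) − 1) = 3.4×(√(161/67.6) − 1) = 1.847 m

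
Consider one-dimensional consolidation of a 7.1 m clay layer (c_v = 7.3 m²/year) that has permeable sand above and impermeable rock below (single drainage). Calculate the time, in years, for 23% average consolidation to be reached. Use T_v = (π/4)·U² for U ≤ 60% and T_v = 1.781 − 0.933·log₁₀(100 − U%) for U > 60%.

t ≈ 0.287 years

Drainage path length: H_d = H = 7.1 m (single drainage).
U ≤ 60%: T_v = (π/4)·U² = (π/4)×0.23² = 0.041548.
t = T_v·H_d²/c_v = 0.041548×7.1²/7.3 = 0.2869 years.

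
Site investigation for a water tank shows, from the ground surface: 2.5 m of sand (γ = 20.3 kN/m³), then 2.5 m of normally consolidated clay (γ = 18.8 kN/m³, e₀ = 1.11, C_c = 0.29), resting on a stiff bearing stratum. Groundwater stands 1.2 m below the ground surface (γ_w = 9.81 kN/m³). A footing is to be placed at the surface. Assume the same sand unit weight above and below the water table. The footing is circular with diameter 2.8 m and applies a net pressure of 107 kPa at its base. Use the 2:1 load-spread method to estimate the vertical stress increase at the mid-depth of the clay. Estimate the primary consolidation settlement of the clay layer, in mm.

Mid-depth of clay below the ground surface: z = 2.5 + 2.5/2 = 3.75 m.
Total vertical stress at mid-clay: σ_v = 20.3×2.5 + 18.8×1.25 = 74.25 kPa.
Pore pressure: u = 9.81×(3.75 − 1.2) = 25.015 kPa.
Initial effective stress: σ'_0 = σ_v − u = 74.25 − 25.015 = 49.235 kPa.
Stress increase at mid-clay by the 2:1 spreading method:
Δσ ≈ qD²/(D+z)² = 107×2.8²/(2.8+3.75)² = 19.553 kPa
Final effective stress: σ'_f = σ'_0 + Δσ = 49.235 + 19.553 = 68.788 kPa.
Normally consolidated clay, so the full stress increment lies on the virgin compression line:
S_c = C_c·H/(1+e₀)·log₁₀(σ'_f/σ'_0) = 0.29×2.5/(1+1.11)×log₁₀(68.788/49.235)
    = 0.3436 × 0.14524 = 0.0499 m

S_c ≈ 49.9 mm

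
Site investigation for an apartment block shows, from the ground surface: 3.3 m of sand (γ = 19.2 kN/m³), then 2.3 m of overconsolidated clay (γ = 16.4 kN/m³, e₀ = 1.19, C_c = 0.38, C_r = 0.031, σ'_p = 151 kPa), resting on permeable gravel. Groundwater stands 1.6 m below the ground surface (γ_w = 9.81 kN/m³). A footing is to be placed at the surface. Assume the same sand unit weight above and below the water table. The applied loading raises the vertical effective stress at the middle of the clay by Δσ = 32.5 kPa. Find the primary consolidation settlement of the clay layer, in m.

Mid-depth of clay below the ground surface: z = 3.3 + 2.3/2 = 4.45 m.
Total vertical stress at mid-clay: σ_v = 19.2×3.3 + 16.4×1.15 = 82.22 kPa.
Pore pressure: u = 9.81×(4.45 − 1.6) = 27.959 kPa.
Initial effective stress: σ'_0 = σ_v − u = 82.22 − 27.959 = 54.261 kPa.
Final effective stress: σ'_f = 54.261 + 32.5 = 86.761 kPa.
σ'_f = 86.761 ≤ σ'_p = 151 kPa, so the clay remains overconsolidated and only the recompression index applies:
S_c = C_r·H/(1+e₀)·log₁₀(σ'_f/σ'_0) = 0.031×2.3/2.19×log₁₀(86.761/54.261)
    = 0.032556 × 0.20384 = 0.006636 m

S_c ≈ 0.00664 m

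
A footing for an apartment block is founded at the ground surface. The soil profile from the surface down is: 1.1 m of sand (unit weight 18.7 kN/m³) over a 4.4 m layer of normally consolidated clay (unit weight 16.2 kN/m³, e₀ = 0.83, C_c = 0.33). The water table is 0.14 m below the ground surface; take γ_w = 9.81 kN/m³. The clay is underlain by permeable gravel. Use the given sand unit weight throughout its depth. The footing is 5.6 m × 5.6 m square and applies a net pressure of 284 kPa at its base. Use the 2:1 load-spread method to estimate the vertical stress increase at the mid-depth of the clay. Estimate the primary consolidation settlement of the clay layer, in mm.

Mid-depth of clay below the ground surface: z = 1.1 + 4.4/2 = 3.3 m.
Total vertical stress at mid-clay: σ_v = 18.7×1.1 + 16.2×2.2 = 56.21 kPa.
Pore pressure: u = 9.81×(3.3 − 0.14) = 31 kPa.
Initial effective stress: σ'_0 = σ_v − u = 56.21 − 31 = 25.21 kPa.
Stress increase at mid-clay by the 2:1 spreading method:
Δσ = qBL/((B+z)(L+z)) = 284×5.6×5.6/((5.6+3.3)(5.6+3.3)) = 112.44 kPa
Final effective stress: σ'_f = σ'_0 + Δσ = 25.21 + 112.44 = 137.65 kPa.
Normally consolidated clay, so the full stress increment lies on the virgin compression line:
S_c = C_c·H/(1+e₀)·log₁₀(σ'_f/σ'_0) = 0.33×4.4/(1+0.83)×log₁₀(137.65/25.21)
    = 0.79344 × 0.7372 = 0.5849 m

S_c ≈ 585 mm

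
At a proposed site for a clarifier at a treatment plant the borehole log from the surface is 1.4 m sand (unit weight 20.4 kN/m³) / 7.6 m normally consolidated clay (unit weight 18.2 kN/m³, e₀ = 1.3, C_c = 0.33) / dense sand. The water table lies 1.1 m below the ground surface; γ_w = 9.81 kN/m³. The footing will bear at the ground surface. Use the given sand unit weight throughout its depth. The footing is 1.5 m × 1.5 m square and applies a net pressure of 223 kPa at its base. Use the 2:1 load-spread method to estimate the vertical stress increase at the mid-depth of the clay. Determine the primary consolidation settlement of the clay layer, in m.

Mid-depth of clay below the ground surface: z = 1.4 + 7.6/2 = 5.2 m.
Total vertical stress at mid-clay: σ_v = 20.4×1.4 + 18.2×3.8 = 97.72 kPa.
Pore pressure: u = 9.81×(5.2 − 1.1) = 40.221 kPa.
Initial effective stress: σ'_0 = σ_v − u = 97.72 − 40.221 = 57.499 kPa.
Stress increase at mid-clay by the 2:1 spreading method:
Δσ = qBL/((B+z)(L+z)) = 223×1.5×1.5/((1.5+5.2)(1.5+5.2)) = 11.177 kPa
Final effective stress: σ'_f = σ'_0 + Δσ = 57.499 + 11.177 = 68.676 kPa.
Normally consolidated clay, so the full stress increment lies on the virgin compression line:
S_c = C_c·H/(1+e₀)·log₁₀(σ'_f/σ'_0) = 0.33×7.6/(1+1.3)×log₁₀(68.676/57.499)
    = 1.0904 × 0.077145 = 0.08412 m

S_c ≈ 0.0841 m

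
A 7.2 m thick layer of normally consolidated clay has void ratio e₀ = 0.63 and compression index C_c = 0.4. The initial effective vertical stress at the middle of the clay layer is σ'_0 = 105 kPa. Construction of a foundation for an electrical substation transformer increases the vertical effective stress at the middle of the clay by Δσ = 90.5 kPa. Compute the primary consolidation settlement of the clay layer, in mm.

S_c ≈ 477 mm

Final effective stress: σ'_f = σ'_0 + Δσ = 105 + 90.5 = 195.5 kPa.
Normally consolidated clay, so the full stress increment lies on the virgin compression line:
S_c = C_c·H/(1+e₀)·log₁₀(σ'_f/σ'_0) = 0.4×7.2/(1+0.63)×log₁₀(195.5/105)
    = 1.7669 × 0.26996 = 0.477 m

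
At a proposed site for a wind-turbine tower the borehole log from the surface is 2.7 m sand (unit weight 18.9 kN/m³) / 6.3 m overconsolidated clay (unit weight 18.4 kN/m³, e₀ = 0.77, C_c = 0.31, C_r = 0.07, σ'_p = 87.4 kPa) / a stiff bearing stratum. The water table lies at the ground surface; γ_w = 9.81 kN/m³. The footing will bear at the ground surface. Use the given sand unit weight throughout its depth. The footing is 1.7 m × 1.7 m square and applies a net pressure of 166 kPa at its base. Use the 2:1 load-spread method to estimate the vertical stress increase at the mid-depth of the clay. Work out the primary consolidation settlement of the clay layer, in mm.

Mid-depth of clay below the ground surface: z = 2.7 + 6.3/2 = 5.85 m.
Total vertical stress at mid-clay: σ_v = 18.9×2.7 + 18.4×3.15 = 108.99 kPa.
Pore pressure: u = 9.81×(5.85 − 0) = 57.389 kPa.
Initial effective stress: σ'_0 = σ_v − u = 108.99 − 57.389 = 51.601 kPa.
Stress increase at mid-clay by the 2:1 spreading method:
Δσ = qBL/((B+z)(L+z)) = 166×1.7×1.7/((1.7+5.85)(1.7+5.85)) = 8.4161 kPa
Final effective stress: σ'_f = 51.601 + 8.4161 = 60.017 kPa.
σ'_f = 60.017 ≤ σ'_p = 87.4 kPa, so the clay remains overconsolidated and only the recompression index applies:
S_c = C_r·H/(1+e₀)·log₁₀(σ'_f/σ'_0) = 0.07×6.3/1.77×log₁₀(60.017/51.601)
    = 0.24915 × 0.065616 = 0.01635 m

S_c ≈ 16.3 mm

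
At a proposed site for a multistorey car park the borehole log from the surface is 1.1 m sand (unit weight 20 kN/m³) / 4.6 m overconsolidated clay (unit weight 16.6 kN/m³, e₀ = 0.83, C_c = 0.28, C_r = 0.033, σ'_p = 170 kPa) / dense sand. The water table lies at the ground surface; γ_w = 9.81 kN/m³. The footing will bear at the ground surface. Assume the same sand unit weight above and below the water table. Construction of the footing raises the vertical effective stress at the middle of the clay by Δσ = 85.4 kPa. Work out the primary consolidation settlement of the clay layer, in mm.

Mid-depth of clay below the ground surface: z = 1.1 + 4.6/2 = 3.4 m.
Total vertical stress at mid-clay: σ_v = 20×1.1 + 16.6×2.3 = 60.18 kPa.
Pore pressure: u = 9.81×(3.4 − 0) = 33.354 kPa.
Initial effective stress: σ'_0 = σ_v − u = 60.18 − 33.354 = 26.826 kPa.
Final effective stress: σ'_f = 26.826 + 85.4 = 112.23 kPa.
σ'_f = 112.23 ≤ σ'_p = 170 kPa, so the clay remains overconsolidated and only the recompression index applies:
S_c = C_r·H/(1+e₀)·log₁₀(σ'_f/σ'_0) = 0.033×4.6/1.83×log₁₀(112.23/26.826)
    = 0.082952 × 0.62155 = 0.05156 m

S_c ≈ 51.6 mm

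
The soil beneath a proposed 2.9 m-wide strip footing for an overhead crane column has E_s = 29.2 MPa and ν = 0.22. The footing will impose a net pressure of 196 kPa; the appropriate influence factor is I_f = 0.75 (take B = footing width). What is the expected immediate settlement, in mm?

S_e ≈ 13.9 mm

Immediate (elastic) settlement: S_e = q·B·(1−ν²)/E_s · I_f.
E_s = 29.2 MPa = 29200 kPa.
S_e = 196 × 2.9 × (1 − 0.22²) / 29200 × 0.75
    = 196 × 2.9 × 0.9516 / 29200 × 0.75
    = 0.01389 m = 13.89 mm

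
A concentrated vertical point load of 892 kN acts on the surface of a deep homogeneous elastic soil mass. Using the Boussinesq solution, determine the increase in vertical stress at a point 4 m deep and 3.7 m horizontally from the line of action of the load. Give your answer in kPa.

Δσ_z ≈ 5.67 kPa

Boussinesq vertical stress below a point load on an elastic half-space:
Δσ_z = 3P/(2πz²) · [1 + (r/z)²]^(−5/2)
r/z = 3.7/4 = 0.925; [1+(r/z)²]^(−5/2) = 0.21319.
Δσ_z = 3×892/(2π×4²) × 0.21319 = 26.619 × 0.21319 = 5.675 kPa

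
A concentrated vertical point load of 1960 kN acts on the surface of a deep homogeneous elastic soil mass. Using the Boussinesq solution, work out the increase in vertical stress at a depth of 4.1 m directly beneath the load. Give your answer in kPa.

Boussinesq vertical stress below a point load on an elastic half-space:
Δσ_z = 3P/(2πz²) · [1 + (r/z)²]^(−5/2)
r/z = 0/4.1 = 0; [1+(r/z)²]^(−5/2) = 1.
Δσ_z = 3×1960/(2π×4.1²) × 1 = 55.671 × 1 = 55.67 kPa

Δσ_z ≈ 55.7 kPa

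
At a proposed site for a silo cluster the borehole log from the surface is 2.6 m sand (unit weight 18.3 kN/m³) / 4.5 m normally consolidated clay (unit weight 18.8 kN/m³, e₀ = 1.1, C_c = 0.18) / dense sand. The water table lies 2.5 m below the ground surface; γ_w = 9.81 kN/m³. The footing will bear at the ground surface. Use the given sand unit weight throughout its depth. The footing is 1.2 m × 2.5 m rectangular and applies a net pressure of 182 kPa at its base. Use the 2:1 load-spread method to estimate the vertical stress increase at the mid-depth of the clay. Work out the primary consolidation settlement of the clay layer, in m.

S_c ≈ 0.0283 m

Mid-depth of clay below the ground surface: z = 2.6 + 4.5/2 = 4.85 m.
Total vertical stress at mid-clay: σ_v = 18.3×2.6 + 18.8×2.25 = 89.88 kPa.
Pore pressure: u = 9.81×(4.85 − 2.5) = 23.054 kPa.
Initial effective stress: σ'_0 = σ_v − u = 89.88 − 23.054 = 66.826 kPa.
Stress increase at mid-clay by the 2:1 spreading method:
Δσ = qBL/((B+z)(L+z)) = 182×1.2×2.5/((1.2+4.85)(2.5+4.85)) = 12.279 kPa
Final effective stress: σ'_f = σ'_0 + Δσ = 66.826 + 12.279 = 79.105 kPa.
Normally consolidated clay, so the full stress increment lies on the virgin compression line:
S_c = C_c·H/(1+e₀)·log₁₀(σ'_f/σ'_0) = 0.18×4.5/(1+1.1)×log₁₀(79.105/66.826)
    = 0.38571 × 0.073258 = 0.02826 m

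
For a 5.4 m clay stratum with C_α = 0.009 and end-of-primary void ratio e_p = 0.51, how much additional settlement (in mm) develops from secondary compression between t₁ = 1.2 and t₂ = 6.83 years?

S_s ≈ 24.3 mm

Secondary compression: S_s = C_α·H/(1+e_p)·log₁₀(t₂/t₁)
S_s = 0.009×5.4/(1+0.51)×log₁₀(6.83/1.2)
    = 0.03219 × 0.7552 = 0.02431 m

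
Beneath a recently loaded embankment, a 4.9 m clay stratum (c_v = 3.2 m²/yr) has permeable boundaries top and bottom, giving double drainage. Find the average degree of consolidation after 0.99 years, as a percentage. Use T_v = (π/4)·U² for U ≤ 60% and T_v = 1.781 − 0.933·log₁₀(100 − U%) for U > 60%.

Drainage path length: H_d = H/2 = 2.45 m (double drainage).
T_v = c_v·t/H_d² = 3.2×0.99/2.45² = 0.52778.
T_v = 0.52778 corresponds to the U > 60% branch:
U = 1 − 10^((1.781 − T_v)/0.933)/100 = 0.7796

U ≈ 78 %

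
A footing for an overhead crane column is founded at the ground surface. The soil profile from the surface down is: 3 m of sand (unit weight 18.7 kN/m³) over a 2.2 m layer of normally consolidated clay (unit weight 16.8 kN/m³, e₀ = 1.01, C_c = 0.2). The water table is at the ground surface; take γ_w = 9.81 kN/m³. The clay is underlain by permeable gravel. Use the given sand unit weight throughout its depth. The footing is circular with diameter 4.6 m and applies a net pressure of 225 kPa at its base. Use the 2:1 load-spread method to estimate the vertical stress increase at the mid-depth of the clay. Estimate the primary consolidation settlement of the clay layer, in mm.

S_c ≈ 98.9 mm

Mid-depth of clay below the ground surface: z = 3 + 2.2/2 = 4.1 m.
Total vertical stress at mid-clay: σ_v = 18.7×3 + 16.8×1.1 = 74.58 kPa.
Pore pressure: u = 9.81×(4.1 − 0) = 40.221 kPa.
Initial effective stress: σ'_0 = σ_v − u = 74.58 − 40.221 = 34.359 kPa.
Stress increase at mid-clay by the 2:1 spreading method:
Δσ ≈ qD²/(D+z)² = 225×4.6²/(4.6+4.1)² = 62.901 kPa
Final effective stress: σ'_f = σ'_0 + Δσ = 34.359 + 62.901 = 97.26 kPa.
Normally consolidated clay, so the full stress increment lies on the virgin compression line:
S_c = C_c·H/(1+e₀)·log₁₀(σ'_f/σ'_0) = 0.2×2.2/(1+1.01)×log₁₀(97.26/34.359)
    = 0.21891 × 0.45189 = 0.09892 m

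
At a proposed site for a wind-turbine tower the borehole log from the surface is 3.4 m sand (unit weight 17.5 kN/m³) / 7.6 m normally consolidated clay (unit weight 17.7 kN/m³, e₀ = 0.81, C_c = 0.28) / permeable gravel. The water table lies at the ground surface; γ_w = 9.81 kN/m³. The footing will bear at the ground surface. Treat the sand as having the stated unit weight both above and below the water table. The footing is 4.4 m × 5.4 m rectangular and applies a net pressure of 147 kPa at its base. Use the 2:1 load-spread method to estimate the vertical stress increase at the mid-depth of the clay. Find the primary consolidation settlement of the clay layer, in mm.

S_c ≈ 181 mm

Mid-depth of clay below the ground surface: z = 3.4 + 7.6/2 = 7.2 m.
Total vertical stress at mid-clay: σ_v = 17.5×3.4 + 17.7×3.8 = 126.76 kPa.
Pore pressure: u = 9.81×(7.2 − 0) = 70.632 kPa.
Initial effective stress: σ'_0 = σ_v − u = 126.76 − 70.632 = 56.128 kPa.
Stress increase at mid-clay by the 2:1 spreading method:
Δσ = qBL/((B+z)(L+z)) = 147×4.4×5.4/((4.4+7.2)(5.4+7.2)) = 23.897 kPa
Final effective stress: σ'_f = σ'_0 + Δσ = 56.128 + 23.897 = 80.025 kPa.
Normally consolidated clay, so the full stress increment lies on the virgin compression line:
S_c = C_c·H/(1+e₀)·log₁₀(σ'_f/σ'_0) = 0.28×7.6/(1+0.81)×log₁₀(80.025/56.128)
    = 1.1757 × 0.15405 = 0.1811 m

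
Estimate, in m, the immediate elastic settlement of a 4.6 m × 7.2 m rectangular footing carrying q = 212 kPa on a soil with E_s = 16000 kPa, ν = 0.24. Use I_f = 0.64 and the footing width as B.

Immediate (elastic) settlement: S_e = q·B·(1−ν²)/E_s · I_f.
S_e = 212 × 4.6 × (1 − 0.24²) / 16000 × 0.64
    = 212 × 4.6 × 0.9424 / 16000 × 0.64
    = 0.03676 m

S_e ≈ 0.0368 m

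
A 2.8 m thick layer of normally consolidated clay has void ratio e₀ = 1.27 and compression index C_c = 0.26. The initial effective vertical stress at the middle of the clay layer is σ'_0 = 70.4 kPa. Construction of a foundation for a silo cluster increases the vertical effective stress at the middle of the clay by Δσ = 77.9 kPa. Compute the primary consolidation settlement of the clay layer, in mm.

Final effective stress: σ'_f = σ'_0 + Δσ = 70.4 + 77.9 = 148.3 kPa.
Normally consolidated clay, so the full stress increment lies on the virgin compression line:
S_c = C_c·H/(1+e₀)·log₁₀(σ'_f/σ'_0) = 0.26×2.8/(1+1.27)×log₁₀(148.3/70.4)
    = 0.3207 × 0.32357 = 0.1038 m

S_c ≈ 104 mm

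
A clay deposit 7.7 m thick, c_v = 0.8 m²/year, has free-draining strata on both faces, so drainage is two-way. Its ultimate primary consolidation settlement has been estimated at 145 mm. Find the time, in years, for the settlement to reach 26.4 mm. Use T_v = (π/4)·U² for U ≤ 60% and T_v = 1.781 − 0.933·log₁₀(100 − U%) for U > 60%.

t ≈ 0.482 years

Drainage path length: H_d = H/2 = 3.85 m (double drainage).
U = S(t)/S_ult = 26.4/145 = 0.1821.
U ≤ 60%: T_v = (π/4)·U² = (π/4)×0.18207² = 0.026035.
t = T_v·H_d²/c_v = 0.026035×3.85²/0.8 = 0.4824 years.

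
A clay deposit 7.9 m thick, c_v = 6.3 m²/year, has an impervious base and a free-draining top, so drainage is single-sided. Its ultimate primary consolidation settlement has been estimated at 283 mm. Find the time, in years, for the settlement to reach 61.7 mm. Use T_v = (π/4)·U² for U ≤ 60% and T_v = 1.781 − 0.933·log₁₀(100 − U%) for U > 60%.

Drainage path length: H_d = H = 7.9 m (single drainage).
U = S(t)/S_ult = 61.7/283 = 0.218.
U ≤ 60%: T_v = (π/4)·U² = (π/4)×0.21802² = 0.037333.
t = T_v·H_d²/c_v = 0.037333×7.9²/6.3 = 0.3698 years.

t ≈ 0.37 years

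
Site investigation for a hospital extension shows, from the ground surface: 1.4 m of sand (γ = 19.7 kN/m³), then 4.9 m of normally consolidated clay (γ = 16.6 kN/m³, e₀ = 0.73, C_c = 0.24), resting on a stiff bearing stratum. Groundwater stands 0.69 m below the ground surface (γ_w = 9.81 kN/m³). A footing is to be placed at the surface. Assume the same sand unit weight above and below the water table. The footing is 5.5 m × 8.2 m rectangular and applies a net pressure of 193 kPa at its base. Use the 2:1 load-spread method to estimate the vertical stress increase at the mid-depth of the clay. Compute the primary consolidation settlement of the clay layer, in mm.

Mid-depth of clay below the ground surface: z = 1.4 + 4.9/2 = 3.85 m.
Total vertical stress at mid-clay: σ_v = 19.7×1.4 + 16.6×2.45 = 68.25 kPa.
Pore pressure: u = 9.81×(3.85 − 0.69) = 31 kPa.
Initial effective stress: σ'_0 = σ_v − u = 68.25 − 31 = 37.25 kPa.
Stress increase at mid-clay by the 2:1 spreading method:
Δσ = qBL/((B+z)(L+z)) = 193×5.5×8.2/((5.5+3.85)(8.2+3.85)) = 77.257 kPa
Final effective stress: σ'_f = σ'_0 + Δσ = 37.25 + 77.257 = 114.51 kPa.
Normally consolidated clay, so the full stress increment lies on the virgin compression line:
S_c = C_c·H/(1+e₀)·log₁₀(σ'_f/σ'_0) = 0.24×4.9/(1+0.73)×log₁₀(114.51/37.25)
    = 0.67977 × 0.48772 = 0.3315 m

S_c ≈ 332 mm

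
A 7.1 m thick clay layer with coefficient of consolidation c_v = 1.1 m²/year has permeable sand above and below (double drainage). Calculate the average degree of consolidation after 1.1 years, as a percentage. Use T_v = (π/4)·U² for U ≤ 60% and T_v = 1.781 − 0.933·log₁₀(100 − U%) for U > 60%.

U ≈ 35 %

Drainage path length: H_d = H/2 = 3.55 m (double drainage).
T_v = c_v·t/H_d² = 1.1×1.1/3.55² = 0.096013.
T_v = 0.096013 corresponds to the U ≤ 60% branch:
U = √(4T_v/π) = 0.3496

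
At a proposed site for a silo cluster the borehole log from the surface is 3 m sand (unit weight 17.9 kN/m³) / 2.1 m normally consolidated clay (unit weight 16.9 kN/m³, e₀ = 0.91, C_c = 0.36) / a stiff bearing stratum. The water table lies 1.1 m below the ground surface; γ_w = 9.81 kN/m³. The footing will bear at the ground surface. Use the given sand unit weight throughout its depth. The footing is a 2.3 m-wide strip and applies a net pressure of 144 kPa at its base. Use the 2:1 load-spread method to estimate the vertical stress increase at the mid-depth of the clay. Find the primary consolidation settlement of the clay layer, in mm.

Mid-depth of clay below the ground surface: z = 3 + 2.1/2 = 4.05 m.
Total vertical stress at mid-clay: σ_v = 17.9×3 + 16.9×1.05 = 71.445 kPa.
Pore pressure: u = 9.81×(4.05 − 1.1) = 28.94 kPa.
Initial effective stress: σ'_0 = σ_v − u = 71.445 − 28.94 = 42.505 kPa.
Stress increase at mid-clay by the 2:1 spreading method:
Δσ = qB/(B+z) = 144×2.3/(2.3+4.05) = 52.157 kPa
Final effective stress: σ'_f = σ'_0 + Δσ = 42.505 + 52.157 = 94.662 kPa.
Normally consolidated clay, so the full stress increment lies on the virgin compression line:
S_c = C_c·H/(1+e₀)·log₁₀(σ'_f/σ'_0) = 0.36×2.1/(1+0.91)×log₁₀(94.662/42.505)
    = 0.39581 × 0.34774 = 0.1376 m

S_c ≈ 138 mm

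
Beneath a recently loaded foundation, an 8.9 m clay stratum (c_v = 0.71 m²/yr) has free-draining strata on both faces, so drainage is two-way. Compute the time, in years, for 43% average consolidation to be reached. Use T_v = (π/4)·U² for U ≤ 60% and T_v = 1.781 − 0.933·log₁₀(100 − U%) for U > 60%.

Drainage path length: H_d = H/2 = 4.45 m (double drainage).
U ≤ 60%: T_v = (π/4)·U² = (π/4)×0.43² = 0.14522.
t = T_v·H_d²/c_v = 0.14522×4.45²/0.71 = 4.05 years.

t ≈ 4.05 years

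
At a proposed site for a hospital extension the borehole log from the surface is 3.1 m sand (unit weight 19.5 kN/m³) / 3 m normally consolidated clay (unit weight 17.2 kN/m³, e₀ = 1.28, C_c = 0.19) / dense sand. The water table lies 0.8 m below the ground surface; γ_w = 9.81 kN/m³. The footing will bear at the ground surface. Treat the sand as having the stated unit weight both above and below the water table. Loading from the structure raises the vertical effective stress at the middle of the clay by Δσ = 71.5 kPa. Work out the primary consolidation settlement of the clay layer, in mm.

Mid-depth of clay below the ground surface: z = 3.1 + 3/2 = 4.6 m.
Total vertical stress at mid-clay: σ_v = 19.5×3.1 + 17.2×1.5 = 86.25 kPa.
Pore pressure: u = 9.81×(4.6 − 0.8) = 37.278 kPa.
Initial effective stress: σ'_0 = σ_v − u = 86.25 − 37.278 = 48.972 kPa.
Final effective stress: σ'_f = σ'_0 + Δσ = 48.972 + 71.5 = 120.47 kPa.
Normally consolidated clay, so the full stress increment lies on the virgin compression line:
S_c = C_c·H/(1+e₀)·log₁₀(σ'_f/σ'_0) = 0.19×3/(1+1.28)×log₁₀(120.47/48.972)
    = 0.25 × 0.39093 = 0.09773 m

S_c ≈ 97.7 mm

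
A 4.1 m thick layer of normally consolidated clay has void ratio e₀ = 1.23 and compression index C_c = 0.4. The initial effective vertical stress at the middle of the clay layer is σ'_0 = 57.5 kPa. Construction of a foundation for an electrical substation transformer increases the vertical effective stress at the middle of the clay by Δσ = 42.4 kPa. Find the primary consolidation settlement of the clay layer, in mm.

S_c ≈ 176 mm

Final effective stress: σ'_f = σ'_0 + Δσ = 57.5 + 42.4 = 99.9 kPa.
Normally consolidated clay, so the full stress increment lies on the virgin compression line:
S_c = C_c·H/(1+e₀)·log₁₀(σ'_f/σ'_0) = 0.4×4.1/(1+1.23)×log₁₀(99.9/57.5)
    = 0.73543 × 0.2399 = 0.1764 m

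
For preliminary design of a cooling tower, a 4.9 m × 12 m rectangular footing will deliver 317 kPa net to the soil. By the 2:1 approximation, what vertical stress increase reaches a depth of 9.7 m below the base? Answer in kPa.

By the 2:1 method the load spreads at 1 horizontal : 2 vertical, so at depth z the loaded area has grown by z in each plan dimension:
Δσ = qBL/((B+z)(L+z)) = 317×4.9×12/((4.9+9.7)(12+9.7)) = 58.833 kPa

Δσ_z ≈ 58.8 kPa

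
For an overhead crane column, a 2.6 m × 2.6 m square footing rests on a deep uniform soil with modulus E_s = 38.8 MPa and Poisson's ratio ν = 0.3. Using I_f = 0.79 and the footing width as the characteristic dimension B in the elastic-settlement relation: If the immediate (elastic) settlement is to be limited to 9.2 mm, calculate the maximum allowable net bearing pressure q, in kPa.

q ≈ 191 kPa

E_s = 38.8 MPa = 38800 kPa.
S_e = q·B·(1−ν²)/E_s · I_f  ⇒  q = S_e·E_s / (B·(1−ν²)·I_f).
q = 0.0092 × 38800 / (2.6 × 0.91 × 0.79) = 191 kPa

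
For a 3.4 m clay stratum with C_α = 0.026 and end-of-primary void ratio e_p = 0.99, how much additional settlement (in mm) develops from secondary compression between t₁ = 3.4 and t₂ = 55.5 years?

Secondary compression: S_s = C_α·H/(1+e_p)·log₁₀(t₂/t₁)
S_s = 0.026×3.4/(1+0.99)×log₁₀(55.5/3.4)
    = 0.04442 × 1.213 = 0.05388 m

S_s ≈ 53.9 mm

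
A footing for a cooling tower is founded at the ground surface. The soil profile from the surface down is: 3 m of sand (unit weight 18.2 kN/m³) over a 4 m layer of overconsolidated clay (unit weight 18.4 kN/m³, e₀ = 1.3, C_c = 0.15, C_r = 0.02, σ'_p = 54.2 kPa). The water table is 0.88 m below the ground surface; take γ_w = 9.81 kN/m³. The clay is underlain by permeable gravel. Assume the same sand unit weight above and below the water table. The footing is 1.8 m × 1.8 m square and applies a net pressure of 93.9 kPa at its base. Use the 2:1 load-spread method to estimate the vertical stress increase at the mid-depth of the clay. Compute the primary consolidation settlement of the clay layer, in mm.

S_c ≈ 7.74 mm

Mid-depth of clay below the ground surface: z = 3 + 4/2 = 5 m.
Total vertical stress at mid-clay: σ_v = 18.2×3 + 18.4×2 = 91.4 kPa.
Pore pressure: u = 9.81×(5 − 0.88) = 40.417 kPa.
Initial effective stress: σ'_0 = σ_v − u = 91.4 − 40.417 = 50.983 kPa.
Stress increase at mid-clay by the 2:1 spreading method:
Δσ = qBL/((B+z)(L+z)) = 93.9×1.8×1.8/((1.8+5)(1.8+5)) = 6.5795 kPa
Final effective stress: σ'_f = 50.983 + 6.5795 = 57.562 kPa.
σ'_f = 57.562 > σ'_p = 54.2 kPa, so the stress path crosses the preconsolidation pressure — recompression up to σ'_p, then virgin compression beyond:
S_c = H/(1+e₀)·[C_r·log₁₀(σ'_p/σ'_0) + C_c·log₁₀(σ'_f/σ'_p)]
    = 4/2.3 × [0.02×log₁₀(54.2/50.983) + 0.15×log₁₀(57.562/54.2)]
    = 1.7391 × [0.00053148 + 0.0039205] = 0.007742 m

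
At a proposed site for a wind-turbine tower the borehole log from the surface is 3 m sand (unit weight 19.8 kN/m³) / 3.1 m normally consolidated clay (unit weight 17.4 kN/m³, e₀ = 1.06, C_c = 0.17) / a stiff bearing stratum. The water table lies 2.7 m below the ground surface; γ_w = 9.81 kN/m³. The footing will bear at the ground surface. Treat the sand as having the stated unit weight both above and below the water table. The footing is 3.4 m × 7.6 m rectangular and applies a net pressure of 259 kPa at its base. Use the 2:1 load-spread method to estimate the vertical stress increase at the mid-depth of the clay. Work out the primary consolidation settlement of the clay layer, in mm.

S_c ≈ 77.9 mm

Mid-depth of clay below the ground surface: z = 3 + 3.1/2 = 4.55 m.
Total vertical stress at mid-clay: σ_v = 19.8×3 + 17.4×1.55 = 86.37 kPa.
Pore pressure: u = 9.81×(4.55 − 2.7) = 18.149 kPa.
Initial effective stress: σ'_0 = σ_v − u = 86.37 − 18.149 = 68.221 kPa.
Stress increase at mid-clay by the 2:1 spreading method:
Δσ = qBL/((B+z)(L+z)) = 259×3.4×7.6/((3.4+4.55)(7.6+4.55)) = 69.287 kPa
Final effective stress: σ'_f = σ'_0 + Δσ = 68.221 + 69.287 = 137.51 kPa.
Normally consolidated clay, so the full stress increment lies on the virgin compression line:
S_c = C_c·H/(1+e₀)·log₁₀(σ'_f/σ'_0) = 0.17×3.1/(1+1.06)×log₁₀(137.51/68.221)
    = 0.25583 × 0.30442 = 0.07788 m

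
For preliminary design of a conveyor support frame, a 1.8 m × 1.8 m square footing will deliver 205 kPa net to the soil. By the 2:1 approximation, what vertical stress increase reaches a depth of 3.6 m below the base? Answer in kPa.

By the 2:1 method the load spreads at 1 horizontal : 2 vertical, so at depth z the loaded area has grown by z in each plan dimension:
Δσ = qBL/((B+z)(L+z)) = 205×1.8×1.8/((1.8+3.6)(1.8+3.6)) = 22.778 kPa

Δσ_z ≈ 22.8 kPa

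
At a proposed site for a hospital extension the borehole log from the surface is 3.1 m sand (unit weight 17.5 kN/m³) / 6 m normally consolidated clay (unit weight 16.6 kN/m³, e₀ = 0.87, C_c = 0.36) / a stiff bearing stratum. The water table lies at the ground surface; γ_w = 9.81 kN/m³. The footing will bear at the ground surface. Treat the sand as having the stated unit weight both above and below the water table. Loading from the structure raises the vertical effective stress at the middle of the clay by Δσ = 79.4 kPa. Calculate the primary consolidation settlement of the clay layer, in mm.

S_c ≈ 516 mm

Mid-depth of clay below the ground surface: z = 3.1 + 6/2 = 6.1 m.
Total vertical stress at mid-clay: σ_v = 17.5×3.1 + 16.6×3 = 104.05 kPa.
Pore pressure: u = 9.81×(6.1 − 0) = 59.841 kPa.
Initial effective stress: σ'_0 = σ_v − u = 104.05 − 59.841 = 44.209 kPa.
Final effective stress: σ'_f = σ'_0 + Δσ = 44.209 + 79.4 = 123.61 kPa.
Normally consolidated clay, so the full stress increment lies on the virgin compression line:
S_c = C_c·H/(1+e₀)·log₁₀(σ'_f/σ'_0) = 0.36×6/(1+0.87)×log₁₀(123.61/44.209)
    = 1.1551 × 0.44654 = 0.5158 m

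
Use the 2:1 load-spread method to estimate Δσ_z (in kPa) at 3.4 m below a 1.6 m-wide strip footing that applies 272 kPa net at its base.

Δσ_z ≈ 87 kPa

By the 2:1 method the load spreads at 1 horizontal : 2 vertical, so at depth z the loaded area has grown by z in each plan dimension:
Δσ = qB/(B+z) = 272×1.6/(1.6+3.4) = 87.04 kPa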